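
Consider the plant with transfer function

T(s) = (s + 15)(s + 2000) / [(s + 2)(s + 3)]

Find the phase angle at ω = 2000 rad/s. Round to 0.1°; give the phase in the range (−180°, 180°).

-45.3°

At s = jω = j2000:
zero (s+15): 15 + j2000 → |·| = √(15²+2000²) = √4000225 ≈ 2000.1, ∠ = arctan(2000/15) ≈ 89.57°
zero (s+2000): 2000 + j2000 → |·| = √(2000²+2000²) = √8000000 ≈ 2828.4, ∠ = arctan(2000/2000) ≈ 45.00°
pole (s+2): 2 + j2000 → |·| = √(2²+2000²) = √4000004 ≈ 2000, ∠ = arctan(2000/2) ≈ 89.94°
pole (s+3): 3 + j2000 → |·| = √(3²+2000²) = √4000009 ≈ 2000, ∠ = arctan(2000/3) ≈ 89.91°
∠T = 134.57° − 179.85° = -45.28°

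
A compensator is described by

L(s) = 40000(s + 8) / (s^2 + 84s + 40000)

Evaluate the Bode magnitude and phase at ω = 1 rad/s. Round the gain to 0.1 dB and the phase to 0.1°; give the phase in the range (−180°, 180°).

18.1 dB, 7.0°

At s = jω = j1:
zero (s+8): 8 + j1 → |·| = √(8²+1²) = √65 ≈ 8.0623, ∠ = arctan(1/8) ≈ 7.13°
quadratic: (j1)² + 84·j1 + 40000 = 39999 + j84 → |·| ≈ 39999, ∠ ≈ 0.12°
|L| = 40000 · 8.0623 / 39999 ≈ 8.0625
Gain = 20 log₁₀(8.0625) ≈ 18.13 dB
∠L = 7.13° − 0.12° = 7.01°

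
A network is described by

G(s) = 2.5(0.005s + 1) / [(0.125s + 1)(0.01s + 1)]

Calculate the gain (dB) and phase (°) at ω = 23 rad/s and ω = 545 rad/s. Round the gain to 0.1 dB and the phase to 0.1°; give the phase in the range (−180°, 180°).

At ω = 23 rad/s:
zero (1 + j23·0.005) = 1 + j0.115 → |·| ≈ 1.0066, ∠ ≈ 6.56°
pole (1 + j23·0.125) = 1 + j2.875 → |·| ≈ 3.0439, ∠ ≈ 70.82°
pole (1 + j23·0.01) = 1 + j0.23 → |·| ≈ 1.0261, ∠ ≈ 12.95°
|G| = 2.5 · 1.0066 / (3.0439 · 1.0261) ≈ 0.80571
Gain = 20 log₁₀(0.80571) ≈ -1.88 dB
∠G = (6.56°) − (70.82° + 12.95°) = -77.21°

At ω = 545 rad/s:
zero (1 + j545·0.005) = 1 + j2.725 → |·| ≈ 2.9027, ∠ ≈ 69.85°
pole (1 + j545·0.125) = 1 + j68.125 → |·| ≈ 68.132, ∠ ≈ 89.16°
pole (1 + j545·0.01) = 1 + j5.45 → |·| ≈ 5.541, ∠ ≈ 79.60°
|G| = 2.5 · 2.9027 / (68.132 · 5.541) ≈ 0.019222
Gain = 20 log₁₀(0.019222) ≈ -34.32 dB
∠G = (69.85°) − (89.16° + 79.60°) = -98.91°

ω = 23: -1.9 dB, -77.2°; ω = 545: -34.3 dB, -98.9°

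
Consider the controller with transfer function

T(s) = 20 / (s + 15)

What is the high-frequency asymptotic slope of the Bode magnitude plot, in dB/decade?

-20 dB/decade

Each pole contributes −20 dB/decade at high frequency; each zero contributes +20 dB/decade.
Net: 0 zero(s) − 1 pole(s) → -20 dB/decade.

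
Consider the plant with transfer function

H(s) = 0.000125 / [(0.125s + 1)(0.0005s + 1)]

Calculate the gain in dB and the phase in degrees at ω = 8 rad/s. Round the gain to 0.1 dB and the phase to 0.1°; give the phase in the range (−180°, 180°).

At ω = 8 rad/s:
pole (1 + j8·0.125) = 1 + j1 → |·| ≈ 1.4142, ∠ ≈ 45.00°
pole (1 + j8·0.0005) = 1 + j0.004 → |·| ≈ 1, ∠ ≈ 0.23°
|H| = 0.000125 · 1 / (1.4142 · 1) ≈ 8.8389e-05
Gain = 20 log₁₀(8.8389e-05) ≈ -81.07 dB
∠H = (0°) − (45.00° + 0.23°) = -45.23°

-81.1 dB, -45.2°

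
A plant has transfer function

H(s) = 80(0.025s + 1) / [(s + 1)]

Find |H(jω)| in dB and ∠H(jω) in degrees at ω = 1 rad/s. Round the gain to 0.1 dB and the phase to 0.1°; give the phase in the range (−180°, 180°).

At ω = 1 rad/s:
zero (1 + j1·0.025) = 1 + j0.025 → |·| ≈ 1.0003, ∠ ≈ 1.43°
pole (1 + j1·1) = 1 + j1 → |·| ≈ 1.4142, ∠ ≈ 45.00°
|H| = 80 · 1.0003 / (1.4142) ≈ 56.586
Gain = 20 log₁₀(56.586) ≈ 35.05 dB
∠H = (1.43°) − (45.00°) = -43.57°

35.1 dB, -43.6°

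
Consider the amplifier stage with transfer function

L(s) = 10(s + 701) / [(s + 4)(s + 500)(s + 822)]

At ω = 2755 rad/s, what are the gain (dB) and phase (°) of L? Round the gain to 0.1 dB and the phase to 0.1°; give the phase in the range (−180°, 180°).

At s = jω = j2755:
zero (s+701): 701 + j2755 → |·| = √(701²+2755²) = √8081426 ≈ 2842.8, ∠ = arctan(2755/701) ≈ 75.72°
pole (s+4): 4 + j2755 → |·| = √(4²+2755²) = √7590041 ≈ 2755, ∠ = arctan(2755/4) ≈ 89.92°
pole (s+500): 500 + j2755 → |·| = √(500²+2755²) = √7840025 ≈ 2800, ∠ = arctan(2755/500) ≈ 79.71°
pole (s+822): 822 + j2755 → |·| = √(822²+2755²) = √8265709 ≈ 2875, ∠ = arctan(2755/822) ≈ 73.39°
|L| = 10 · 2842.8 / 2.2178e+10 ≈ 1.2818e-06
Gain = 20 log₁₀(1.2818e-06) ≈ -117.84 dB
∠L = 75.72° − 243.02° = -167.30°

-117.8 dB, -167.3°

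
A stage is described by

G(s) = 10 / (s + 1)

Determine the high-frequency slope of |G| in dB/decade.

-20 dB/decade

Each pole contributes −20 dB/decade at high frequency; each zero contributes +20 dB/decade.
Net: 0 zero(s) − 1 pole(s) → -20 dB/decade.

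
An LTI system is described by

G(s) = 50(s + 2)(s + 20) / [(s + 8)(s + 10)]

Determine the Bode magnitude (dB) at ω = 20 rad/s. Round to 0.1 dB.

At s = jω = j20:
zero (s+2): 2 + j20 → |·| = √(2²+20²) = √404 ≈ 20.1, ∠ = arctan(20/2) ≈ 84.29°
zero (s+20): 20 + j20 → |·| = √(20²+20²) = √800 ≈ 28.284, ∠ = arctan(20/20) ≈ 45.00°
pole (s+8): 8 + j20 → |·| = √(8²+20²) = √464 ≈ 21.541, ∠ = arctan(20/8) ≈ 68.20°
pole (s+10): 10 + j20 → |·| = √(10²+20²) = √500 ≈ 22.361, ∠ = arctan(20/10) ≈ 63.43°
|G| = 50 · 568.51 / 481.68 ≈ 59.013
Gain = 20 log₁₀(59.013) ≈ 35.42 dB

35.4 dB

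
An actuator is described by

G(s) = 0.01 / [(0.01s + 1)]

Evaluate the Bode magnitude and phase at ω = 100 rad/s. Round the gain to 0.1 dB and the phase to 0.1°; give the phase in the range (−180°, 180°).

-43.0 dB, -45.0°

At ω = 100 rad/s:
pole (1 + j100·0.01) = 1 + j1 → |·| ≈ 1.4142, ∠ ≈ 45.00°
|G| = 0.01 · 1 / (1.4142) ≈ 0.0070711
Gain = 20 log₁₀(0.0070711) ≈ -43.01 dB
∠G = (0°) − (45.00°) = -45.00°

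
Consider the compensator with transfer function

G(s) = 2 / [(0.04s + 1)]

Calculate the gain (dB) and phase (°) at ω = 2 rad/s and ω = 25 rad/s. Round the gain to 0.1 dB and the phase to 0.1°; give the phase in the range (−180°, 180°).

At ω = 2 rad/s:
pole (1 + j2·0.04) = 1 + j0.08 → |·| ≈ 1.0032, ∠ ≈ 4.57°
|G| = 2 · 1 / (1.0032) ≈ 1.9936
Gain = 20 log₁₀(1.9936) ≈ 5.99 dB
∠G = (0°) − (4.57°) = -4.57°

At ω = 25 rad/s:
pole (1 + j25·0.04) = 1 + j1 → |·| ≈ 1.4142, ∠ ≈ 45.00°
|G| = 2 · 1 / (1.4142) ≈ 1.4142
Gain = 20 log₁₀(1.4142) ≈ 3.01 dB
∠G = (0°) − (45.00°) = -45.00°

ω = 2: 6.0 dB, -4.6°; ω = 25: 3.0 dB, -45.0°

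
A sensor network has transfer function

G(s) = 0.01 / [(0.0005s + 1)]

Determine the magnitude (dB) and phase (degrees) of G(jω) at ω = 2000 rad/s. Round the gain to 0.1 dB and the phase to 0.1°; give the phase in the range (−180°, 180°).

-43.0 dB, -45.0°

At ω = 2000 rad/s:
pole (1 + j2000·0.0005) = 1 + j1 → |·| ≈ 1.4142, ∠ ≈ 45.00°
|G| = 0.01 · 1 / (1.4142) ≈ 0.0070711
Gain = 20 log₁₀(0.0070711) ≈ -43.01 dB
∠G = (0°) − (45.00°) = -45.00°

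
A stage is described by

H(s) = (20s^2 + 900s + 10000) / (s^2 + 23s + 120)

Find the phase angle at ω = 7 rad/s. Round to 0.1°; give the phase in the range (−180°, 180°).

Substitute s = j7:
Numerator: 20(j7)^2 + 900(j7) + 10000 = 9020 + j6300
Denominator: (j7)^2 + 23(j7) + 120 = 71 + j161
|N| = √(9020² + 6300²) ≈ 11002, ∠N ≈ 34.93°
|D| = √(71² + 161²) ≈ 175.96, ∠D ≈ 66.20°
∠H = 34.93° − 66.20° = -31.27°

-31.3°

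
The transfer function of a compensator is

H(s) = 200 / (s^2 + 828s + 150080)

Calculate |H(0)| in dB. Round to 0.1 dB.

H(0) = 200 / 150080 ≈ 0.0013326
20 log₁₀(0.0013326) ≈ -57.51 dB

-57.5 dB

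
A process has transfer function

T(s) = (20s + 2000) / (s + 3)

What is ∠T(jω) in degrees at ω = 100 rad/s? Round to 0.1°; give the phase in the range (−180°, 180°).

-43.3°

Substitute s = j100:
Numerator: 20(j100) + 2000 = 2000 + j2000
Denominator: (j100) + 3 = 3 + j100
|N| = √(2000² + 2000²) ≈ 2828.4, ∠N ≈ 45.00°
|D| = √(3² + 100²) ≈ 100.04, ∠D ≈ 88.28°
∠T = 45.00° − 88.28° = -43.28°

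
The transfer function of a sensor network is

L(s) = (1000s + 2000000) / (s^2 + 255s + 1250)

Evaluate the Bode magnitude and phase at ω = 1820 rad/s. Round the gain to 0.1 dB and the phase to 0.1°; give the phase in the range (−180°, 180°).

-1.8 dB, -129.7°

Substitute s = j1820:
Numerator: 1000(j1820) + 2000000 = 2000000 + j1820000
Denominator: (j1820)^2 + 255(j1820) + 1250 = -3311150 + j464100
|N| = √(2000000² + 1820000²) ≈ 2.7041e+06, ∠N ≈ 42.30°
|D| = √(3311150² + 464100²) ≈ 3.3435e+06, ∠D ≈ 172.02°
|L| = 2.7041e+06 / 3.3435e+06 ≈ 0.80876
Gain = 20 log₁₀(0.80876) ≈ -1.84 dB
∠L = 42.30° − 172.02° = -129.72°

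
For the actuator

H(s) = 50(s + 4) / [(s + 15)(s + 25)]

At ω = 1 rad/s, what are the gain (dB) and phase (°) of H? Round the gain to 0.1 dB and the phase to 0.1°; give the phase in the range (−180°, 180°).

-5.2 dB, 7.9°

At s = jω = j1:
zero (s+4): 4 + j1 → |·| = √(4²+1²) = √17 ≈ 4.1231, ∠ = arctan(1/4) ≈ 14.04°
pole (s+15): 15 + j1 → |·| = √(15²+1²) = √226 ≈ 15.033, ∠ = arctan(1/15) ≈ 3.81°
pole (s+25): 25 + j1 → |·| = √(25²+1²) = √626 ≈ 25.02, ∠ = arctan(1/25) ≈ 2.29°
|H| = 50 · 4.1231 / 376.13 ≈ 0.5481
Gain = 20 log₁₀(0.5481) ≈ -5.22 dB
∠H = 14.04° − 6.10° = 7.94°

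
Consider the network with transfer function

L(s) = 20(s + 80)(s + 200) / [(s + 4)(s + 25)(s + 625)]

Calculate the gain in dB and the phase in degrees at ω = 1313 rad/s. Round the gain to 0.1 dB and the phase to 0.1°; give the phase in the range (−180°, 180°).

-37.1 dB, -75.4°

At s = jω = j1313:
zero (s+80): 80 + j1313 → |·| = √(80²+1313²) = √1730369 ≈ 1315.4, ∠ = arctan(1313/80) ≈ 86.51°
zero (s+200): 200 + j1313 → |·| = √(200²+1313²) = √1763969 ≈ 1328.1, ∠ = arctan(1313/200) ≈ 81.34°
pole (s+4): 4 + j1313 → |·| = √(4²+1313²) = √1723985 ≈ 1313, ∠ = arctan(1313/4) ≈ 89.83°
pole (s+25): 25 + j1313 → |·| = √(25²+1313²) = √1724594 ≈ 1313.2, ∠ = arctan(1313/25) ≈ 88.91°
pole (s+625): 625 + j1313 → |·| = √(625²+1313²) = √2114594 ≈ 1454.2, ∠ = arctan(1313/625) ≈ 64.55°
|L| = 20 · 1.747e+06 / 2.5074e+09 ≈ 0.013935
Gain = 20 log₁₀(0.013935) ≈ -37.12 dB
∠L = 167.85° − 243.29° = -75.44°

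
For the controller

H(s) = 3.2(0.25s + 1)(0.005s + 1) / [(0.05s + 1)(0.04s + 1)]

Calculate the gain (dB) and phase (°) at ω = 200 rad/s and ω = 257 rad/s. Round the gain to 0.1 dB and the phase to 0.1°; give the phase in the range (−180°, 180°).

ω = 200: 8.9 dB, -33.3°; ω = 257: 8.0 dB, -28.8°

At ω = 200 rad/s:
zero (1 + j200·0.25) = 1 + j50 → |·| ≈ 50.01, ∠ ≈ 88.85°
zero (1 + j200·0.005) = 1 + j1 → |·| ≈ 1.4142, ∠ ≈ 45.00°
pole (1 + j200·0.05) = 1 + j10 → |·| ≈ 10.05, ∠ ≈ 84.29°
pole (1 + j200·0.04) = 1 + j8 → |·| ≈ 8.0623, ∠ ≈ 82.87°
|H| = 3.2 · 50.01 · 1.4142 / (10.05 · 8.0623) ≈ 2.7931
Gain = 20 log₁₀(2.7931) ≈ 8.92 dB
∠H = (88.85° + 45.00°) − (84.29° + 82.87°) = -33.31°

At ω = 257 rad/s:
zero (1 + j257·0.25) = 1 + j64.25 → |·| ≈ 64.258, ∠ ≈ 89.11°
zero (1 + j257·0.005) = 1 + j1.285 → |·| ≈ 1.6283, ∠ ≈ 52.11°
pole (1 + j257·0.05) = 1 + j12.85 → |·| ≈ 12.889, ∠ ≈ 85.55°
pole (1 + j257·0.04) = 1 + j10.28 → |·| ≈ 10.329, ∠ ≈ 84.44°
|H| = 3.2 · 64.258 · 1.6283 / (12.889 · 10.329) ≈ 2.515
Gain = 20 log₁₀(2.515) ≈ 8.01 dB
∠H = (89.11° + 52.11°) − (85.55° + 84.44°) = -28.77°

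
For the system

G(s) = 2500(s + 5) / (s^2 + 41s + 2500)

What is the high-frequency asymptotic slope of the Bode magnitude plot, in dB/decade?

Each pole contributes −20 dB/decade at high frequency; each zero contributes +20 dB/decade.
Net: 1 zero(s) − 2 pole(s) → -20 dB/decade.

-20 dB/decade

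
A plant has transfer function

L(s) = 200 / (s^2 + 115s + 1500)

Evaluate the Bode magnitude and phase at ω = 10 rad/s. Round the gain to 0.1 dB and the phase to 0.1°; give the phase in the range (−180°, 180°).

Substitute s = j10:
Numerator: 200 = 200 + j0
Denominator: (j10)^2 + 115(j10) + 1500 = 1400 + j1150
|N| = √(200² + 0²) ≈ 200, ∠N ≈ 0.00°
|D| = √(1400² + 1150²) ≈ 1811.8, ∠D ≈ 39.40°
|L| = 200 / 1811.8 ≈ 0.11039
Gain = 20 log₁₀(0.11039) ≈ -19.14 dB
∠L = 0.00° − 39.40° = -39.40°

-19.1 dB, -39.4°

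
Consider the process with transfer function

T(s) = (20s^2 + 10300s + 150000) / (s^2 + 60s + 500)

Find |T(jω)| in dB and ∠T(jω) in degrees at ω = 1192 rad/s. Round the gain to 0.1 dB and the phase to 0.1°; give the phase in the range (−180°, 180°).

Substitute s = j1192:
Numerator: 20(j1192)^2 + 10300(j1192) + 150000 = -28267280 + j12277600
Denominator: (j1192)^2 + 60(j1192) + 500 = -1420364 + j71520
|N| = √(28267280² + 12277600²) ≈ 3.0818e+07, ∠N ≈ 156.52°
|D| = √(1420364² + 71520²) ≈ 1.4222e+06, ∠D ≈ 177.12°
|T| = 3.0818e+07 / 1.4222e+06 ≈ 21.669
Gain = 20 log₁₀(21.669) ≈ 26.72 dB
∠T = 156.52° − 177.12° = -20.60°

26.7 dB, -20.6°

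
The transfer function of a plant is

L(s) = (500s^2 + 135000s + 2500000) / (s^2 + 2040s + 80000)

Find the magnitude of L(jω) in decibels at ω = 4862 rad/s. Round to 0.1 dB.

Substitute s = j4862:
Numerator: 500(j4862)^2 + 135000(j4862) + 2500000 = -11817022000 + j656370000
Denominator: (j4862)^2 + 2040(j4862) + 80000 = -23559044 + j9918480
|N| = √(11817022000² + 656370000²) ≈ 1.1835e+10, ∠N ≈ 176.82°
|D| = √(23559044² + 9918480²) ≈ 2.5562e+07, ∠D ≈ 157.17°
|L| = 1.1835e+10 / 2.5562e+07 ≈ 462.99
Gain = 20 log₁₀(462.99) ≈ 53.31 dB

53.3 dB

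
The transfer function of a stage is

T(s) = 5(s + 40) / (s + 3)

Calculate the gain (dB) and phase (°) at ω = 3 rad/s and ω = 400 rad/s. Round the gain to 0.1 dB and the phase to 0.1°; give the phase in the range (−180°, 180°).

ω = 3: 33.5 dB, -40.7°; ω = 400: 14.0 dB, -5.3°

At s = jω = j3:
zero (s+40): 40 + j3 → |·| = √(40²+3²) = √1609 ≈ 40.112, ∠ = arctan(3/40) ≈ 4.29°
pole (s+3): 3 + j3 → |·| = √(3²+3²) = √18 ≈ 4.2426, ∠ = arctan(3/3) ≈ 45.00°
|T| = 5 · 40.112 / 4.2426 ≈ 47.273
Gain = 20 log₁₀(47.273) ≈ 33.49 dB
∠T = 4.29° − 45.00° = -40.71°

At s = jω = j400:
zero (s+40): 40 + j400 → |·| = √(40²+400²) = √161600 ≈ 402, ∠ = arctan(400/40) ≈ 84.29°
pole (s+3): 3 + j400 → |·| = √(3²+400²) = √160009 ≈ 400.01, ∠ = arctan(400/3) ≈ 89.57°
|T| = 5 · 402 / 400.01 ≈ 5.0249
Gain = 20 log₁₀(5.0249) ≈ 14.02 dB
∠T = 84.29° − 89.57° = -5.28°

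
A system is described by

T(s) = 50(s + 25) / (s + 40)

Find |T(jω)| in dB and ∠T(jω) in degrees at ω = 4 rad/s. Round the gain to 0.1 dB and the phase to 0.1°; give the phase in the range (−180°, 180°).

30.0 dB, 3.4°

At s = jω = j4:
zero (s+25): 25 + j4 → |·| = √(25²+4²) = √641 ≈ 25.318, ∠ = arctan(4/25) ≈ 9.09°
pole (s+40): 40 + j4 → |·| = √(40²+4²) = √1616 ≈ 40.2, ∠ = arctan(4/40) ≈ 5.71°
|T| = 50 · 25.318 / 40.2 ≈ 31.49
Gain = 20 log₁₀(31.49) ≈ 29.96 dB
∠T = 9.09° − 5.71° = 3.38°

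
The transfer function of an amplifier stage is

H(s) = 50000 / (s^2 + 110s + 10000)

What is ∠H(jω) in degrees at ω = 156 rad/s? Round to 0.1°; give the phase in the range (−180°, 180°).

-129.9°

At s = jω = j156:
quadratic: (j156)² + 110·j156 + 10000 = -14336 + j17160 → |·| ≈ 22360, ∠ ≈ 129.88°
∠H = 0.00° − 129.88° = -129.88°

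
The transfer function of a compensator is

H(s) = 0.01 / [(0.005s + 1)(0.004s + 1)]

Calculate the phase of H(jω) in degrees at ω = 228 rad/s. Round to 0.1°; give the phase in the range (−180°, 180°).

-91.1°

At ω = 228 rad/s:
pole (1 + j228·0.005) = 1 + j1.14 → |·| ≈ 1.5164, ∠ ≈ 48.74°
pole (1 + j228·0.004) = 1 + j0.912 → |·| ≈ 1.3534, ∠ ≈ 42.36°
∠H = (0°) − (48.74° + 42.36°) = -91.10°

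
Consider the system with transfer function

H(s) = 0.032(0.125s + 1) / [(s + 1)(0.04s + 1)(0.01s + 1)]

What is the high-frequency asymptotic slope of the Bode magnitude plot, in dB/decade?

Each pole contributes −20 dB/decade at high frequency; each zero contributes +20 dB/decade.
Net: 1 zero(s) − 3 pole(s) → -40 dB/decade.

-40 dB/decade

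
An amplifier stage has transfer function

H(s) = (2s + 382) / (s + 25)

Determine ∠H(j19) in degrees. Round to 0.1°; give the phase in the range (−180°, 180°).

Substitute s = j19:
Numerator: 2(j19) + 382 = 382 + j38
Denominator: (j19) + 25 = 25 + j19
|N| = √(382² + 38²) ≈ 383.89, ∠N ≈ 5.68°
|D| = √(25² + 19²) ≈ 31.401, ∠D ≈ 37.23°
∠H = 5.68° − 37.23° = -31.55°

-31.6°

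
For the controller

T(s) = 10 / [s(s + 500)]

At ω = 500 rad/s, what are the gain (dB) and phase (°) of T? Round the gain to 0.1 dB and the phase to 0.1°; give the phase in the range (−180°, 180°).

At s = jω = j500:
pole (s+500): 500 + j500 → |·| = √(500²+500²) = √500000 ≈ 707.11, ∠ = arctan(500/500) ≈ 45.00°
pole at origin: |s| = 500, ∠ = 90.00° (in denominator)
|T| = 10 / 3.5356e+05 ≈ 2.8284e-05
Gain = 20 log₁₀(2.8284e-05) ≈ -90.97 dB
∠T = 0.00° − 135.00° = -135.00°

-91.0 dB, -135.0°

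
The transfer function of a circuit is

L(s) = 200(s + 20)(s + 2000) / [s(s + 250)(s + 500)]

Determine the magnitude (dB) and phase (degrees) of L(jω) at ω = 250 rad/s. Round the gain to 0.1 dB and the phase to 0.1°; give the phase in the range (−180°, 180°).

At s = jω = j250:
zero (s+20): 20 + j250 → |·| = √(20²+250²) = √62900 ≈ 250.8, ∠ = arctan(250/20) ≈ 85.43°
zero (s+2000): 2000 + j250 → |·| = √(2000²+250²) = √4062500 ≈ 2015.6, ∠ = arctan(250/2000) ≈ 7.13°
pole (s+250): 250 + j250 → |·| = √(250²+250²) = √125000 ≈ 353.55, ∠ = arctan(250/250) ≈ 45.00°
pole (s+500): 500 + j250 → |·| = √(500²+250²) = √312500 ≈ 559.02, ∠ = arctan(250/500) ≈ 26.57°
pole at origin: |s| = 250, ∠ = 90.00° (in denominator)
|L| = 200 · 5.0551e+05 / 4.941e+07 ≈ 2.0462
Gain = 20 log₁₀(2.0462) ≈ 6.22 dB
∠L = 92.56° − 161.57° = -69.01°

6.2 dB, -69.0°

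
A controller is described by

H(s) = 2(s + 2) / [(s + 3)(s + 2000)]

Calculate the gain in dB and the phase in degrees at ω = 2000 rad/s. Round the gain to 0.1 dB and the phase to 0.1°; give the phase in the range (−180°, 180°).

At s = jω = j2000:
zero (s+2): 2 + j2000 → |·| = √(2²+2000²) = √4000004 ≈ 2000, ∠ = arctan(2000/2) ≈ 89.94°
pole (s+3): 3 + j2000 → |·| = √(3²+2000²) = √4000009 ≈ 2000, ∠ = arctan(2000/3) ≈ 89.91°
pole (s+2000): 2000 + j2000 → |·| = √(2000²+2000²) = √8000000 ≈ 2828.4, ∠ = arctan(2000/2000) ≈ 45.00°
|H| = 2 · 2000 / 5.6568e+06 ≈ 0.00070711
Gain = 20 log₁₀(0.00070711) ≈ -63.01 dB
∠H = 89.94° − 134.91° = -44.97°

-63.0 dB, -45.0°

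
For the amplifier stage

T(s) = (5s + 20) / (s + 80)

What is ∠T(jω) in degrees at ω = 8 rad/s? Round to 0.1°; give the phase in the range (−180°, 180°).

57.7°

Substitute s = j8:
Numerator: 5(j8) + 20 = 20 + j40
Denominator: (j8) + 80 = 80 + j8
|N| = √(20² + 40²) ≈ 44.721, ∠N ≈ 63.43°
|D| = √(80² + 8²) ≈ 80.399, ∠D ≈ 5.71°
∠T = 63.43° − 5.71° = 57.72°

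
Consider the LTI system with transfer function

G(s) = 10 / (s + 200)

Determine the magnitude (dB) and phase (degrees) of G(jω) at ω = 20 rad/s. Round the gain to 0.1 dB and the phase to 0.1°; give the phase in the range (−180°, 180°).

-26.1 dB, -5.7°

Substitute s = j20:
Numerator: 10 = 10 + j0
Denominator: (j20) + 200 = 200 + j20
|N| = √(10² + 0²) ≈ 10, ∠N ≈ 0.00°
|D| = √(200² + 20²) ≈ 201, ∠D ≈ 5.71°
|G| = 10 / 201 ≈ 0.049751
Gain = 20 log₁₀(0.049751) ≈ -26.06 dB
∠G = 0.00° − 5.71° = -5.71°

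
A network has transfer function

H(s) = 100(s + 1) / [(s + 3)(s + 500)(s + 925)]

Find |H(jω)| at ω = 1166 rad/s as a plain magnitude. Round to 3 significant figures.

5.30e-05

At s = jω = j1166:
zero (s+1): 1 + j1166 → |·| = √(1²+1166²) = √1359557 ≈ 1166, ∠ = arctan(1166/1) ≈ 89.95°
pole (s+3): 3 + j1166 → |·| = √(3²+1166²) = √1359565 ≈ 1166, ∠ = arctan(1166/3) ≈ 89.85°
pole (s+500): 500 + j1166 → |·| = √(500²+1166²) = √1609556 ≈ 1268.7, ∠ = arctan(1166/500) ≈ 66.79°
pole (s+925): 925 + j1166 → |·| = √(925²+1166²) = √2215181 ≈ 1488.3, ∠ = arctan(1166/925) ≈ 51.57°
|H| = 100 · 1166 / 2.2016e+09 ≈ 5.2961e-05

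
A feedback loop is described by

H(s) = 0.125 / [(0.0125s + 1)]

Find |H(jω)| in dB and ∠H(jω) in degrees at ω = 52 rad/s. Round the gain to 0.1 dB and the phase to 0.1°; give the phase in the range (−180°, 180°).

-19.6 dB, -33.0°

At ω = 52 rad/s:
pole (1 + j52·0.0125) = 1 + j0.65 → |·| ≈ 1.1927, ∠ ≈ 33.02°
|H| = 0.125 · 1 / (1.1927) ≈ 0.1048
Gain = 20 log₁₀(0.1048) ≈ -19.59 dB
∠H = (0°) − (33.02°) = -33.02°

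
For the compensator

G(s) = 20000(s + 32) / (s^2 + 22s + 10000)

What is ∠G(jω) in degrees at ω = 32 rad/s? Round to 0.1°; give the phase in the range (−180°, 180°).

40.5°

At s = jω = j32:
zero (s+32): 32 + j32 → |·| = √(32²+32²) = √2048 ≈ 45.255, ∠ = arctan(32/32) ≈ 45.00°
quadratic: (j32)² + 22·j32 + 10000 = 8976 + j704 → |·| ≈ 9003.6, ∠ ≈ 4.48°
∠G = 45.00° − 4.48° = 40.52°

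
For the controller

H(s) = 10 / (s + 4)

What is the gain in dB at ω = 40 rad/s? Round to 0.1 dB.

-12.1 dB

Substitute s = j40:
Numerator: 10 = 10 + j0
Denominator: (j40) + 4 = 4 + j40
|N| = √(10² + 0²) ≈ 10, ∠N ≈ 0.00°
|D| = √(4² + 40²) ≈ 40.2, ∠D ≈ 84.29°
|H| = 10 / 40.2 ≈ 0.24876
Gain = 20 log₁₀(0.24876) ≈ -12.08 dB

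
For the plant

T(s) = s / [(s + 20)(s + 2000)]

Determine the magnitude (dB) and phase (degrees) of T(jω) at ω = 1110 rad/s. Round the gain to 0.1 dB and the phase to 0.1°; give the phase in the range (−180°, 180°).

-67.2 dB, -28.0°

At s = jω = j1110:
zero at origin: s = j1110 → |·| = 1110, ∠ = 90.00°
pole (s+20): 20 + j1110 → |·| = √(20²+1110²) = √1232500 ≈ 1110.2, ∠ = arctan(1110/20) ≈ 88.97°
pole (s+2000): 2000 + j1110 → |·| = √(2000²+1110²) = √5232100 ≈ 2287.4, ∠ = arctan(1110/2000) ≈ 29.03°
|T| = 1 · 1110 / 2.5395e+06 ≈ 0.00043709
Gain = 20 log₁₀(0.00043709) ≈ -67.19 dB
∠T = 90.00° − 118.00° = -28.00°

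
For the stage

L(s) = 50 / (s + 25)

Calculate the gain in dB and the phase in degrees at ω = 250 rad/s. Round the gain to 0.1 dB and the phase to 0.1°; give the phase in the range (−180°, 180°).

Substitute s = j250:
Numerator: 50 = 50 + j0
Denominator: (j250) + 25 = 25 + j250
|N| = √(50² + 0²) ≈ 50, ∠N ≈ 0.00°
|D| = √(25² + 250²) ≈ 251.25, ∠D ≈ 84.29°
|L| = 50 / 251.25 ≈ 0.199
Gain = 20 log₁₀(0.199) ≈ -14.02 dB
∠L = 0.00° − 84.29° = -84.29°

-14.0 dB, -84.3°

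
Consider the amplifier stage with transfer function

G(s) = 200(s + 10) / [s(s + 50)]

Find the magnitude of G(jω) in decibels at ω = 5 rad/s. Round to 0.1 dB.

19.0 dB

At s = jω = j5:
zero (s+10): 10 + j5 → |·| = √(10²+5²) = √125 ≈ 11.18, ∠ = arctan(5/10) ≈ 26.57°
pole (s+50): 50 + j5 → |·| = √(50²+5²) = √2525 ≈ 50.249, ∠ = arctan(5/50) ≈ 5.71°
pole at origin: |s| = 5, ∠ = 90.00° (in denominator)
|G| = 200 · 11.18 / 251.25 ≈ 8.8995
Gain = 20 log₁₀(8.8995) ≈ 18.99 dB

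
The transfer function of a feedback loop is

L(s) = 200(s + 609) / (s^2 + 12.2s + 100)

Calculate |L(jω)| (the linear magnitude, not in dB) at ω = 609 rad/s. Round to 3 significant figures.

0.464

At s = jω = j609:
zero (s+609): 609 + j609 → |·| = √(609²+609²) = √741762 ≈ 861.26, ∠ = arctan(609/609) ≈ 45.00°
quadratic: (j609)² + 12.2·j609 + 100 = -370781 + j7429.8 → |·| ≈ 3.7086e+05, ∠ ≈ 178.85°
|L| = 200 · 861.26 / 3.7086e+05 ≈ 0.46447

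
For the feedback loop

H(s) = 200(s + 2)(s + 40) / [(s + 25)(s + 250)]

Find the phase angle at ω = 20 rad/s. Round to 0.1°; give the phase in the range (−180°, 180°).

At s = jω = j20:
zero (s+2): 2 + j20 → |·| = √(2²+20²) = √404 ≈ 20.1, ∠ = arctan(20/2) ≈ 84.29°
zero (s+40): 40 + j20 → |·| = √(40²+20²) = √2000 ≈ 44.721, ∠ = arctan(20/40) ≈ 26.57°
pole (s+25): 25 + j20 → |·| = √(25²+20²) = √1025 ≈ 32.016, ∠ = arctan(20/25) ≈ 38.66°
pole (s+250): 250 + j20 → |·| = √(250²+20²) = √62900 ≈ 250.8, ∠ = arctan(20/250) ≈ 4.57°
∠H = 110.86° − 43.23° = 67.63°

67.6°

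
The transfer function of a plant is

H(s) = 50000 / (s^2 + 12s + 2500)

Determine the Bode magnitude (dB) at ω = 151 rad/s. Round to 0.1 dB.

At s = jω = j151:
quadratic: (j151)² + 12·j151 + 2500 = -20301 + j1812 → |·| ≈ 20382, ∠ ≈ 174.90°
|H| = 50000 / 20382 ≈ 2.4531
Gain = 20 log₁₀(2.4531) ≈ 7.79 dB

7.8 dB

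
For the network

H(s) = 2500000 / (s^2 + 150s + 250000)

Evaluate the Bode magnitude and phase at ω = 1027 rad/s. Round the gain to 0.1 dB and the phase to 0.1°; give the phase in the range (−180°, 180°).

At s = jω = j1027:
quadratic: (j1027)² + 150·j1027 + 250000 = -804729 + j154050 → |·| ≈ 8.1934e+05, ∠ ≈ 169.16°
|H| = 2500000 / 8.1934e+05 ≈ 3.0512
Gain = 20 log₁₀(3.0512) ≈ 9.69 dB
∠H = 0.00° − 169.16° = -169.16°

9.7 dB, -169.2°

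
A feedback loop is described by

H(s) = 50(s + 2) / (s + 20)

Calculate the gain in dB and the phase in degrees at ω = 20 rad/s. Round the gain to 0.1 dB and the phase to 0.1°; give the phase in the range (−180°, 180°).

31.0 dB, 39.3°

At s = jω = j20:
zero (s+2): 2 + j20 → |·| = √(2²+20²) = √404 ≈ 20.1, ∠ = arctan(20/2) ≈ 84.29°
pole (s+20): 20 + j20 → |·| = √(20²+20²) = √800 ≈ 28.284, ∠ = arctan(20/20) ≈ 45.00°
|H| = 50 · 20.1 / 28.284 ≈ 35.532
Gain = 20 log₁₀(35.532) ≈ 31.01 dB
∠H = 84.29° − 45.00° = 39.29°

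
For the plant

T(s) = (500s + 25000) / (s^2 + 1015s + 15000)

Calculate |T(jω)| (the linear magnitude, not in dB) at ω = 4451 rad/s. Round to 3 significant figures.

0.110

Substitute s = j4451:
Numerator: 500(j4451) + 25000 = 25000 + j2225500
Denominator: (j4451)^2 + 1015(j4451) + 15000 = -19796401 + j4517765
|N| = √(25000² + 2225500²) ≈ 2.2256e+06, ∠N ≈ 89.36°
|D| = √(19796401² + 4517765²) ≈ 2.0305e+07, ∠D ≈ 167.14°
|T| = 2.2256e+06 / 2.0305e+07 ≈ 0.10961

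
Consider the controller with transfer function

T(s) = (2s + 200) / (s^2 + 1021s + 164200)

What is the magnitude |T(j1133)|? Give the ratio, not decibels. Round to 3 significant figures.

Substitute s = j1133:
Numerator: 2(j1133) + 200 = 200 + j2266
Denominator: (j1133)^2 + 1021(j1133) + 164200 = -1119489 + j1156793
|N| = √(200² + 2266²) ≈ 2274.8, ∠N ≈ 84.96°
|D| = √(1119489² + 1156793²) ≈ 1.6098e+06, ∠D ≈ 134.06°
|T| = 2274.8 / 1.6098e+06 ≈ 0.0014131

0.00141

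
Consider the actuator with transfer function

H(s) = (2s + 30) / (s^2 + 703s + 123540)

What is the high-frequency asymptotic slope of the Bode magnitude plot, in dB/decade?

Each pole contributes −20 dB/decade at high frequency; each zero contributes +20 dB/decade.
Net: 1 zero(s) − 2 pole(s) → -20 dB/decade.

-20 dB/decade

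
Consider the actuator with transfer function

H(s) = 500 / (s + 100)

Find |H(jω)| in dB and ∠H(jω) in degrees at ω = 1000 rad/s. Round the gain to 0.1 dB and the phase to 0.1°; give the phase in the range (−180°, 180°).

At s = jω = j1000:
pole (s+100): 100 + j1000 → |·| = √(100²+1000²) = √1010000 ≈ 1005, ∠ = arctan(1000/100) ≈ 84.29°
|H| = 500 / 1005 ≈ 0.49751
Gain = 20 log₁₀(0.49751) ≈ -6.06 dB
∠H = 0.00° − 84.29° = -84.29°

-6.1 dB, -84.3°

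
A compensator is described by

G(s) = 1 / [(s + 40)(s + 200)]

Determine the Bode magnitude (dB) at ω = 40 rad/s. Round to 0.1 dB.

-81.2 dB

At s = jω = j40:
pole (s+40): 40 + j40 → |·| = √(40²+40²) = √3200 ≈ 56.569, ∠ = arctan(40/40) ≈ 45.00°
pole (s+200): 200 + j40 → |·| = √(200²+40²) = √41600 ≈ 203.96, ∠ = arctan(40/200) ≈ 11.31°
|G| = 1 / 11538 ≈ 8.667e-05
Gain = 20 log₁₀(8.667e-05) ≈ -81.24 dB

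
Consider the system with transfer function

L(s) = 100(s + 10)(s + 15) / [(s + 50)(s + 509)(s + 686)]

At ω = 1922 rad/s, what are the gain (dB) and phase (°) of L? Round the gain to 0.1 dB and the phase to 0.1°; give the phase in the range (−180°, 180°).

At s = jω = j1922:
zero (s+10): 10 + j1922 → |·| = √(10²+1922²) = √3694184 ≈ 1922, ∠ = arctan(1922/10) ≈ 89.70°
zero (s+15): 15 + j1922 → |·| = √(15²+1922²) = √3694309 ≈ 1922.1, ∠ = arctan(1922/15) ≈ 89.55°
pole (s+50): 50 + j1922 → |·| = √(50²+1922²) = √3696584 ≈ 1922.7, ∠ = arctan(1922/50) ≈ 88.51°
pole (s+509): 509 + j1922 → |·| = √(509²+1922²) = √3953165 ≈ 1988.3, ∠ = arctan(1922/509) ≈ 75.17°
pole (s+686): 686 + j1922 → |·| = √(686²+1922²) = √4164680 ≈ 2040.8, ∠ = arctan(1922/686) ≈ 70.36°
|L| = 100 · 3.6943e+06 / 7.8018e+09 ≈ 0.047352
Gain = 20 log₁₀(0.047352) ≈ -26.49 dB
∠L = 179.25° − 234.04° = -54.79°

-26.5 dB, -54.8°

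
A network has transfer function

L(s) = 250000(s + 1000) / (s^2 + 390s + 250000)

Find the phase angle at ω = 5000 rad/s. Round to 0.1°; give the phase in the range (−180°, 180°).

At s = jω = j5000:
zero (s+1000): 1000 + j5000 → |·| = √(1000²+5000²) = √26000000 ≈ 5099, ∠ = arctan(5000/1000) ≈ 78.69°
quadratic: (j5000)² + 390·j5000 + 250000 = -24750000 + j1950000 → |·| ≈ 2.4827e+07, ∠ ≈ 175.50°
∠L = 78.69° − 175.50° = -96.81°

-96.8°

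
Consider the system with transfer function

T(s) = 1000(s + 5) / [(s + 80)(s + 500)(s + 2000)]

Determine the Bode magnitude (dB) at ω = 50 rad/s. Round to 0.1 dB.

At s = jω = j50:
zero (s+5): 5 + j50 → |·| = √(5²+50²) = √2525 ≈ 50.249, ∠ = arctan(50/5) ≈ 84.29°
pole (s+80): 80 + j50 → |·| = √(80²+50²) = √8900 ≈ 94.34, ∠ = arctan(50/80) ≈ 32.01°
pole (s+500): 500 + j50 → |·| = √(500²+50²) = √252500 ≈ 502.49, ∠ = arctan(50/500) ≈ 5.71°
pole (s+2000): 2000 + j50 → |·| = √(2000²+50²) = √4002500 ≈ 2000.6, ∠ = arctan(50/2000) ≈ 1.43°
|T| = 1000 · 50.249 / 9.4838e+07 ≈ 0.00052984
Gain = 20 log₁₀(0.00052984) ≈ -65.52 dB

-65.5 dB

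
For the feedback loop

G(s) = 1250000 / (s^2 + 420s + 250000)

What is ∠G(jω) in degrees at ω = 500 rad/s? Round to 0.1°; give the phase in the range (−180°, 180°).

At s = jω = j500:
quadratic: (j500)² + 420·j500 + 250000 = 0 + j210000 → |·| ≈ 2.1e+05, ∠ ≈ 90.00°
∠G = 0.00° − 90.00° = -90.00°

-90.0°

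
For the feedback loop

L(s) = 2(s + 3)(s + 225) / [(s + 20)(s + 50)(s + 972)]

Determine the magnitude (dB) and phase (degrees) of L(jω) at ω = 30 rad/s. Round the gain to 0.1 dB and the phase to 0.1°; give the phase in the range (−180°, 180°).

At s = jω = j30:
zero (s+3): 3 + j30 → |·| = √(3²+30²) = √909 ≈ 30.15, ∠ = arctan(30/3) ≈ 84.29°
zero (s+225): 225 + j30 → |·| = √(225²+30²) = √51525 ≈ 226.99, ∠ = arctan(30/225) ≈ 7.59°
pole (s+20): 20 + j30 → |·| = √(20²+30²) = √1300 ≈ 36.056, ∠ = arctan(30/20) ≈ 56.31°
pole (s+50): 50 + j30 → |·| = √(50²+30²) = √3400 ≈ 58.31, ∠ = arctan(30/50) ≈ 30.96°
pole (s+972): 972 + j30 → |·| = √(972²+30²) = √945684 ≈ 972.46, ∠ = arctan(30/972) ≈ 1.77°
|L| = 2 · 6843.7 / 2.0445e+06 ≈ 0.0066947
Gain = 20 log₁₀(0.0066947) ≈ -43.49 dB
∠L = 91.88° − 89.04° = 2.84°

-43.5 dB, 2.8°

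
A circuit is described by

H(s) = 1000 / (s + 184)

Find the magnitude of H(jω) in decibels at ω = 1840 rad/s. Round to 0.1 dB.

-5.3 dB

Substitute s = j1840:
Numerator: 1000 = 1000 + j0
Denominator: (j1840) + 184 = 184 + j1840
|N| = √(1000² + 0²) ≈ 1000, ∠N ≈ 0.00°
|D| = √(184² + 1840²) ≈ 1849.2, ∠D ≈ 84.29°
|H| = 1000 / 1849.2 ≈ 0.54077
Gain = 20 log₁₀(0.54077) ≈ -5.34 dB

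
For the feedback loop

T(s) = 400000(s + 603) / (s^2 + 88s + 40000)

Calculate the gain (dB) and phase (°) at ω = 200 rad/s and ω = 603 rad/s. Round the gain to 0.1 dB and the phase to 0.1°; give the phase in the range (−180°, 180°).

At s = jω = j200:
zero (s+603): 603 + j200 → |·| = √(603²+200²) = √403609 ≈ 635.3, ∠ = arctan(200/603) ≈ 18.35°
quadratic: (j200)² + 88·j200 + 40000 = 0 + j17600 → |·| ≈ 17600, ∠ ≈ 90.00°
|T| = 400000 · 635.3 / 17600 ≈ 14439
Gain = 20 log₁₀(14439) ≈ 83.19 dB
∠T = 18.35° − 90.00° = -71.65°

At s = jω = j603:
zero (s+603): 603 + j603 → |·| = √(603²+603²) = √727218 ≈ 852.77, ∠ = arctan(603/603) ≈ 45.00°
quadratic: (j603)² + 88·j603 + 40000 = -323609 + j53064 → |·| ≈ 3.2793e+05, ∠ ≈ 170.69°
|T| = 400000 · 852.77 / 3.2793e+05 ≈ 1040.2
Gain = 20 log₁₀(1040.2) ≈ 60.34 dB
∠T = 45.00° − 170.69° = -125.69°

ω = 200: 83.2 dB, -71.7°; ω = 603: 60.3 dB, -125.7°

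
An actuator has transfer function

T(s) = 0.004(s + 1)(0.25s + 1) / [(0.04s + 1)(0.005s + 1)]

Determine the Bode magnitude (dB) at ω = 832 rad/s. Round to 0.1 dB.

13.7 dB

At ω = 832 rad/s:
zero (1 + j832·1) = 1 + j832 → |·| ≈ 832, ∠ ≈ 89.93°
zero (1 + j832·0.25) = 1 + j208 → |·| ≈ 208, ∠ ≈ 89.72°
pole (1 + j832·0.04) = 1 + j33.28 → |·| ≈ 33.295, ∠ ≈ 88.28°
pole (1 + j832·0.005) = 1 + j4.16 → |·| ≈ 4.2785, ∠ ≈ 76.48°
|T| = 0.004 · 832 · 208 / (33.295 · 4.2785) ≈ 4.8593
Gain = 20 log₁₀(4.8593) ≈ 13.73 dB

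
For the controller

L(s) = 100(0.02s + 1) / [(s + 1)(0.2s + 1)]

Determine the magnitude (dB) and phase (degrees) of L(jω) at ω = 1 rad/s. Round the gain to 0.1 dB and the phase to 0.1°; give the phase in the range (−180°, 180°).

At ω = 1 rad/s:
zero (1 + j1·0.02) = 1 + j0.02 → |·| ≈ 1.0002, ∠ ≈ 1.15°
pole (1 + j1·1) = 1 + j1 → |·| ≈ 1.4142, ∠ ≈ 45.00°
pole (1 + j1·0.2) = 1 + j0.2 → |·| ≈ 1.0198, ∠ ≈ 11.31°
|L| = 100 · 1.0002 / (1.4142 · 1.0198) ≈ 69.352
Gain = 20 log₁₀(69.352) ≈ 36.82 dB
∠L = (1.15°) − (45.00° + 11.31°) = -55.16°

36.8 dB, -55.2°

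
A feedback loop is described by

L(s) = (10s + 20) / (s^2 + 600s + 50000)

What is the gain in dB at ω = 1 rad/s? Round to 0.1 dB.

Substitute s = j1:
Numerator: 10(j1) + 20 = 20 + j10
Denominator: (j1)^2 + 600(j1) + 50000 = 49999 + j600
|N| = √(20² + 10²) ≈ 22.361, ∠N ≈ 26.57°
|D| = √(49999² + 600²) ≈ 50003, ∠D ≈ 0.69°
|L| = 22.361 / 50003 ≈ 0.00044719
Gain = 20 log₁₀(0.00044719) ≈ -66.99 dB

-67.0 dB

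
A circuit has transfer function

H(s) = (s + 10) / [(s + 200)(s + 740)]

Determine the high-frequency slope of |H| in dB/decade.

Each pole contributes −20 dB/decade at high frequency; each zero contributes +20 dB/decade.
Net: 1 zero(s) − 2 pole(s) → -20 dB/decade.

-20 dB/decade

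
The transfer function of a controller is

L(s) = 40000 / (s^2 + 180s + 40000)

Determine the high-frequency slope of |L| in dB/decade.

-40 dB/decade

Each pole contributes −20 dB/decade at high frequency; each zero contributes +20 dB/decade.
Net: 0 zero(s) − 2 pole(s) → -40 dB/decade.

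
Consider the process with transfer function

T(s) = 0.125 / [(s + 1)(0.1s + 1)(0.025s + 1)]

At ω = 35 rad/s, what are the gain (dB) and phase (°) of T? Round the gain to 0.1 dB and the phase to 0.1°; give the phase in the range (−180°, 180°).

-62.6 dB, 156.4°

At ω = 35 rad/s:
pole (1 + j35·1) = 1 + j35 → |·| ≈ 35.014, ∠ ≈ 88.36°
pole (1 + j35·0.1) = 1 + j3.5 → |·| ≈ 3.6401, ∠ ≈ 74.05°
pole (1 + j35·0.025) = 1 + j0.875 → |·| ≈ 1.3288, ∠ ≈ 41.19°
|T| = 0.125 · 1 / (35.014 · 3.6401 · 1.3288) ≈ 0.00073807
Gain = 20 log₁₀(0.00073807) ≈ -62.64 dB
∠T = (0°) − (88.36° + 74.05° + 41.19°) = -203.60° ≡ 156.40° (principal value)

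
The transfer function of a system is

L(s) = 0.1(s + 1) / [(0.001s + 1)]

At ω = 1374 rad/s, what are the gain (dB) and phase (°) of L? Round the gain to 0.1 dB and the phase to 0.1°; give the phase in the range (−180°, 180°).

38.2 dB, 36.0°

At ω = 1374 rad/s:
zero (1 + j1374·1) = 1 + j1374 → |·| ≈ 1374, ∠ ≈ 89.96°
pole (1 + j1374·0.001) = 1 + j1.374 → |·| ≈ 1.6994, ∠ ≈ 53.95°
|L| = 0.1 · 1374 / (1.6994) ≈ 80.852
Gain = 20 log₁₀(80.852) ≈ 38.15 dB
∠L = (89.96°) − (53.95°) = 36.01°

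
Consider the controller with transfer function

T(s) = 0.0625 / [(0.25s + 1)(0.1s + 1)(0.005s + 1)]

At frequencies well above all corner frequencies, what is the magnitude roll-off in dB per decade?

Each pole contributes −20 dB/decade at high frequency; each zero contributes +20 dB/decade.
Net: 0 zero(s) − 3 pole(s) → -60 dB/decade.

-60 dB/decade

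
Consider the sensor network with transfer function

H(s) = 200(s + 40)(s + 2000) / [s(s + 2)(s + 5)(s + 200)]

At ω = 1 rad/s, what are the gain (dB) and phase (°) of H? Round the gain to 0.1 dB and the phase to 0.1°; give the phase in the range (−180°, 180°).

At s = jω = j1:
zero (s+40): 40 + j1 → |·| = √(40²+1²) = √1601 ≈ 40.012, ∠ = arctan(1/40) ≈ 1.43°
zero (s+2000): 2000 + j1 → |·| = √(2000²+1²) = √4000001 ≈ 2000, ∠ = arctan(1/2000) ≈ 0.03°
pole (s+2): 2 + j1 → |·| = √(2²+1²) = √5 ≈ 2.2361, ∠ = arctan(1/2) ≈ 26.57°
pole (s+5): 5 + j1 → |·| = √(5²+1²) = √26 ≈ 5.099, ∠ = arctan(1/5) ≈ 11.31°
pole (s+200): 200 + j1 → |·| = √(200²+1²) = √40001 ≈ 200, ∠ = arctan(1/200) ≈ 0.29°
pole at origin: |s| = 1, ∠ = 90.00° (in denominator)
|H| = 200 · 80024 / 2280.4 ≈ 7018.4
Gain = 20 log₁₀(7018.4) ≈ 76.92 dB
∠H = 1.46° − 128.17° = -126.71°

76.9 dB, -126.7°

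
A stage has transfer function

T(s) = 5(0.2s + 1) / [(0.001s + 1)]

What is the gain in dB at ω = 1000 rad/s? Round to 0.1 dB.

57.0 dB

At ω = 1000 rad/s:
zero (1 + j1000·0.2) = 1 + j200 → |·| ≈ 200, ∠ ≈ 89.71°
pole (1 + j1000·0.001) = 1 + j1 → |·| ≈ 1.4142, ∠ ≈ 45.00°
|T| = 5 · 200 / (1.4142) ≈ 707.11
Gain = 20 log₁₀(707.11) ≈ 56.99 dB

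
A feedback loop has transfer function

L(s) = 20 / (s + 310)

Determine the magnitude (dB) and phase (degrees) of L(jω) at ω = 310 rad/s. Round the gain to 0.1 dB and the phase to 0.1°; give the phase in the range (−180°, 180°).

-26.8 dB, -45.0°

At s = jω = j310:
pole (s+310): 310 + j310 → |·| = √(310²+310²) = √192200 ≈ 438.41, ∠ = arctan(310/310) ≈ 45.00°
|L| = 20 / 438.41 ≈ 0.045619
Gain = 20 log₁₀(0.045619) ≈ -26.82 dB
∠L = 0.00° − 45.00° = -45.00°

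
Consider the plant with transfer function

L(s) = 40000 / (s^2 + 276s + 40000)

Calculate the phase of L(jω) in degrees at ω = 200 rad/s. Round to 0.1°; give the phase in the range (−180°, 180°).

-90.0°

At s = jω = j200:
quadratic: (j200)² + 276·j200 + 40000 = 0 + j55200 → |·| ≈ 55200, ∠ ≈ 90.00°
∠L = 0.00° − 90.00° = -90.00°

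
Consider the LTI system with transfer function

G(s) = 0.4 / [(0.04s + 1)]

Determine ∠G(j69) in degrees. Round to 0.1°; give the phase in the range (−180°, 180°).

-70.1°

At ω = 69 rad/s:
pole (1 + j69·0.04) = 1 + j2.76 → |·| ≈ 2.9356, ∠ ≈ 70.08°
∠G = (0°) − (70.08°) = -70.08°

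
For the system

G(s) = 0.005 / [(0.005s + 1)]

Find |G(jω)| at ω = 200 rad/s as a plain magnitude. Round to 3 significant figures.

At ω = 200 rad/s:
pole (1 + j200·0.005) = 1 + j1 → |·| ≈ 1.4142, ∠ ≈ 45.00°
|G| = 0.005 · 1 / (1.4142) ≈ 0.0035356

0.00354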